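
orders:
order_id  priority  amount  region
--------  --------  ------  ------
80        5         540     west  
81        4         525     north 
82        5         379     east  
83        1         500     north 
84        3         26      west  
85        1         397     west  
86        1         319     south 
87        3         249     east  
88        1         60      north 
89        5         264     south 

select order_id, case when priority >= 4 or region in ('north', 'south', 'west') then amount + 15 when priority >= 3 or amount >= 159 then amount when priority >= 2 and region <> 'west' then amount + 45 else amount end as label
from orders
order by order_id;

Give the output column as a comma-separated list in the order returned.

order_id=80: priority >= 4 or region in ('north', 'south', 'west') → 555
order_id=81: priority >= 4 or region in ('north', 'south', 'west') → 540
order_id=82: priority >= 4 or region in ('north', 'south', 'west') → 394
order_id=83: priority >= 4 or region in ('north', 'south', 'west') → 515
order_id=84: priority >= 4 or region in ('north', 'south', 'west') → 41
order_id=85: priority >= 4 or region in ('north', 'south', 'west') → 412
order_id=86: priority >= 4 or region in ('north', 'south', 'west') → 334
order_id=87: priority >= 3 or amount >= 159 → 249
order_id=88: priority >= 4 or region in ('north', 'south', 'west') → 75
order_id=89: priority >= 4 or region in ('north', 'south', 'west') → 279

555, 540, 394, 515, 41, 412, 334, 249, 75, 279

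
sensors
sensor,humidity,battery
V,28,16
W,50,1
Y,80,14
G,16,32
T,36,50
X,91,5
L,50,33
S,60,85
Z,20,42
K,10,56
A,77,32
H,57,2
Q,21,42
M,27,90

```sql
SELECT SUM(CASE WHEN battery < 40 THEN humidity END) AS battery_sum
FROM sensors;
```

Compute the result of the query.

449

sensor=V: ✓ → 28
sensor=W: ✓ → 50
sensor=Y: ✓ → 80
sensor=G: ✓ → 16
sensor=T: ✗
sensor=X: ✓ → 91
sensor=L: ✓ → 50
sensor=S: ✗
sensor=Z: ✗
sensor=K: ✗
sensor=A: ✓ → 77
sensor=H: ✓ → 57
sensor=Q: ✗
sensor=M: ✗
battery_sum = 28 + 50 + 80 + 16 + 91 + 50 + 77 + 57 = 449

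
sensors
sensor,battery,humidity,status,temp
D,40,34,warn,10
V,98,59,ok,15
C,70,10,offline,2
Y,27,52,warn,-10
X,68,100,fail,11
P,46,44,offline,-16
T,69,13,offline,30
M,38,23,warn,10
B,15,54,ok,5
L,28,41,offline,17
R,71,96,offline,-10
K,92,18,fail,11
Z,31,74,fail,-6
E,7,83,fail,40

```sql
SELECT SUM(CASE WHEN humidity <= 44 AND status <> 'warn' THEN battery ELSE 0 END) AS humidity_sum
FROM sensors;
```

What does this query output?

305

sensor=D: ✗
sensor=V: ✗
sensor=C: ✓ → 70
sensor=Y: ✗
sensor=X: ✗
sensor=P: ✓ → 46
sensor=T: ✓ → 69
sensor=M: ✗
sensor=B: ✗
sensor=L: ✓ → 28
sensor=R: ✗
sensor=K: ✓ → 92
sensor=Z: ✗
sensor=E: ✗
humidity_sum = 70 + 46 + 69 + 28 + 92 = 305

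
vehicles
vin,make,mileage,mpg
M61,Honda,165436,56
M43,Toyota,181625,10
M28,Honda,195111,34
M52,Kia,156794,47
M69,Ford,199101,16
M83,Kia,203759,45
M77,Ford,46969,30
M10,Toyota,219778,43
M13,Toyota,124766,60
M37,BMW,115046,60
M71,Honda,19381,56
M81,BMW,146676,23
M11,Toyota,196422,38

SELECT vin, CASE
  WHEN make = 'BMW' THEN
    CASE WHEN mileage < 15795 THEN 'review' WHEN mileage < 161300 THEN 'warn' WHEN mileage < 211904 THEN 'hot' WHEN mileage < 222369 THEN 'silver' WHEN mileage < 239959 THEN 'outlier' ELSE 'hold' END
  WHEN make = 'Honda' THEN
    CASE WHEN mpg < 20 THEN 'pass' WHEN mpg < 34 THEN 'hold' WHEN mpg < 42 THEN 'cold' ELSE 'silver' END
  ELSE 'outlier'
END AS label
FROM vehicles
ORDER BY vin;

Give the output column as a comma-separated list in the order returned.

outlier, outlier, outlier, cold, warn, outlier, outlier, silver, outlier, silver, outlier, warn, outlier

vin=M10: make='Toyota' → outer ELSE → outlier
vin=M11: make='Toyota' → outer ELSE → outlier
vin=M13: make='Toyota' → outer ELSE → outlier
vin=M28: make='Honda' → inner[mpg < 42] → cold
vin=M37: make='BMW' → inner[mileage < 161300] → warn
vin=M43: make='Toyota' → outer ELSE → outlier
vin=M52: make='Kia' → outer ELSE → outlier
vin=M61: make='Honda' → inner[ELSE] → silver
vin=M69: make='Ford' → outer ELSE → outlier
vin=M71: make='Honda' → inner[ELSE] → silver
vin=M77: make='Ford' → outer ELSE → outlier
vin=M81: make='BMW' → inner[mileage < 161300] → warn
vin=M83: make='Kia' → outer ELSE → outlier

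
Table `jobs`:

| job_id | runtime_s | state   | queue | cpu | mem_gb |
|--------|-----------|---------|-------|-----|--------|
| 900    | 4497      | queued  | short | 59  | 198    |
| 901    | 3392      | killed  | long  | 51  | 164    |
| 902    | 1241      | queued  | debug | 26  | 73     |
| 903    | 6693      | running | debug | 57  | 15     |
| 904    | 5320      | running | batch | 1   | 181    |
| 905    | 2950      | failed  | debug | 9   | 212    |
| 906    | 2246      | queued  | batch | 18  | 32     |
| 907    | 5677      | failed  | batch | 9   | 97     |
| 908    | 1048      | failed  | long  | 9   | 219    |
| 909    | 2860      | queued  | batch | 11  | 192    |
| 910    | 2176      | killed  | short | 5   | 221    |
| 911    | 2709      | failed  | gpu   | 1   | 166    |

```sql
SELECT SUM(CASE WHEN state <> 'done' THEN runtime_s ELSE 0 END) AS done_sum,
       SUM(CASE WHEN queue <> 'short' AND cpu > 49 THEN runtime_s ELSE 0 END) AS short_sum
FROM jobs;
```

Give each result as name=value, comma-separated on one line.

done_sum=40809, short_sum=10085

[done_sum: state <> 'done']
job_id=900: ✓ → 4497
job_id=901: ✓ → 3392
job_id=902: ✓ → 1241
job_id=903: ✓ → 6693
job_id=904: ✓ → 5320
job_id=905: ✓ → 2950
job_id=906: ✓ → 2246
job_id=907: ✓ → 5677
job_id=908: ✓ → 1048
job_id=909: ✓ → 2860
job_id=910: ✓ → 2176
job_id=911: ✓ → 2709
done_sum = 4497 + 3392 + 1241 + 6693 + 5320 + 2950 + 2246 + 5677 + 1048 + 2860 + 2176 + 2709 = 40809
—
[short_sum: queue <> 'short' AND cpu > 49]
job_id=900: ✗
job_id=901: ✓ → 3392
job_id=902: ✗
job_id=903: ✓ → 6693
job_id=904: ✗
job_id=905: ✗
job_id=906: ✗
job_id=907: ✗
job_id=908: ✗
job_id=909: ✗
job_id=910: ✗
job_id=911: ✗
short_sum = 3392 + 6693 = 10085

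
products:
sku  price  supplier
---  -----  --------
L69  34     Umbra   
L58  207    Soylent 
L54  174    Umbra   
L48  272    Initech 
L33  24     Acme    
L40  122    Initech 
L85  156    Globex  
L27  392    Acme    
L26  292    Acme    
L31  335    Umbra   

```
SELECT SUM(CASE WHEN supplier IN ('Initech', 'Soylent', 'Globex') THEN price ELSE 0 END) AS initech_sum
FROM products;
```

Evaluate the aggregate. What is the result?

757

sku=L69: ✗
sku=L58: ✓ → 207
sku=L54: ✗
sku=L48: ✓ → 272
sku=L33: ✗
sku=L40: ✓ → 122
sku=L85: ✓ → 156
sku=L27: ✗
sku=L26: ✗
sku=L31: ✗
initech_sum = 207 + 272 + 122 + 156 = 757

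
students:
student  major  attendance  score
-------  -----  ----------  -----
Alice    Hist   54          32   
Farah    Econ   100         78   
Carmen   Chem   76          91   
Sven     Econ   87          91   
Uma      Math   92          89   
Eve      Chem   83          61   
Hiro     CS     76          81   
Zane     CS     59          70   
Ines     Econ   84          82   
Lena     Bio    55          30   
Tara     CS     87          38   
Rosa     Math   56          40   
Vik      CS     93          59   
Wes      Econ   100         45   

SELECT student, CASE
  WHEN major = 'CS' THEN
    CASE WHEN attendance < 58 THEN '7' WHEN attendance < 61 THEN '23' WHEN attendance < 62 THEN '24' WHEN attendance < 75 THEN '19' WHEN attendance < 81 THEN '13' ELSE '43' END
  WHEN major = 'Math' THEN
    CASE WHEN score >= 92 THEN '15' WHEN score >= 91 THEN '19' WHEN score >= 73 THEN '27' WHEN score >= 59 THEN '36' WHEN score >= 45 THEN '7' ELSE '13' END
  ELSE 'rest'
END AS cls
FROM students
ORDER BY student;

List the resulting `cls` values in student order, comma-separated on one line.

rest, rest, rest, rest, 13, rest, rest, 13, rest, 43, 27, 43, rest, 23

student=Alice: major='Hist' → outer ELSE → rest
student=Carmen: major='Chem' → outer ELSE → rest
student=Eve: major='Chem' → outer ELSE → rest
student=Farah: major='Econ' → outer ELSE → rest
student=Hiro: major='CS' → inner[attendance < 81] → 13
student=Ines: major='Econ' → outer ELSE → rest
student=Lena: major='Bio' → outer ELSE → rest
student=Rosa: major='Math' → inner[ELSE] → 13
student=Sven: major='Econ' → outer ELSE → rest
student=Tara: major='CS' → inner[ELSE] → 43
student=Uma: major='Math' → inner[score >= 73] → 27
student=Vik: major='CS' → inner[ELSE] → 43
student=Wes: major='Econ' → outer ELSE → rest
student=Zane: major='CS' → inner[attendance < 61] → 23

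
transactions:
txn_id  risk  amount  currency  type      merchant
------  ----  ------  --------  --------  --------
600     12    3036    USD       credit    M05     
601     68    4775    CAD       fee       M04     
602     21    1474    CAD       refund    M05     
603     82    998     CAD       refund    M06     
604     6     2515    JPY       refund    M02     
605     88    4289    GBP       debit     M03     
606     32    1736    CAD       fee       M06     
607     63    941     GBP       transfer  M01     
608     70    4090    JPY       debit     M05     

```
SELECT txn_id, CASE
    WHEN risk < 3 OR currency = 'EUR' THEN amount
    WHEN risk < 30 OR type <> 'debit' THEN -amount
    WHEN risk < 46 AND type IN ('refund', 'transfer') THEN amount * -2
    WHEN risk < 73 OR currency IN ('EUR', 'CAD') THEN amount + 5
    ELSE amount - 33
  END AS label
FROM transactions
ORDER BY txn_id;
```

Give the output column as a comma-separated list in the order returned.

-3036, -4775, -1474, -998, -2515, 4256, -1736, -941, 4095

txn_id=600: risk < 30 OR type <> 'debit' → -3036
txn_id=601: risk < 30 OR type <> 'debit' → -4775
txn_id=602: risk < 30 OR type <> 'debit' → -1474
txn_id=603: risk < 30 OR type <> 'debit' → -998
txn_id=604: risk < 30 OR type <> 'debit' → -2515
txn_id=605: ELSE → 4256
txn_id=606: risk < 30 OR type <> 'debit' → -1736
txn_id=607: risk < 30 OR type <> 'debit' → -941
txn_id=608: risk < 73 OR currency IN ('EUR', 'CAD') → 4095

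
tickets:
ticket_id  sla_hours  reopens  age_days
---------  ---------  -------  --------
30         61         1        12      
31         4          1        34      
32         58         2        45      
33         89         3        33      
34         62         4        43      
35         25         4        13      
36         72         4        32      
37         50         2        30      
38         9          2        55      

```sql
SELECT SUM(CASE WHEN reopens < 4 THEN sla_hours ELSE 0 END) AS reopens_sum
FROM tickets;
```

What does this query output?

271

ticket_id=30: ✓ → 61
ticket_id=31: ✓ → 4
ticket_id=32: ✓ → 58
ticket_id=33: ✓ → 89
ticket_id=34: ✗
ticket_id=35: ✗
ticket_id=36: ✗
ticket_id=37: ✓ → 50
ticket_id=38: ✓ → 9
reopens_sum = 61 + 4 + 58 + 89 + 50 + 9 = 271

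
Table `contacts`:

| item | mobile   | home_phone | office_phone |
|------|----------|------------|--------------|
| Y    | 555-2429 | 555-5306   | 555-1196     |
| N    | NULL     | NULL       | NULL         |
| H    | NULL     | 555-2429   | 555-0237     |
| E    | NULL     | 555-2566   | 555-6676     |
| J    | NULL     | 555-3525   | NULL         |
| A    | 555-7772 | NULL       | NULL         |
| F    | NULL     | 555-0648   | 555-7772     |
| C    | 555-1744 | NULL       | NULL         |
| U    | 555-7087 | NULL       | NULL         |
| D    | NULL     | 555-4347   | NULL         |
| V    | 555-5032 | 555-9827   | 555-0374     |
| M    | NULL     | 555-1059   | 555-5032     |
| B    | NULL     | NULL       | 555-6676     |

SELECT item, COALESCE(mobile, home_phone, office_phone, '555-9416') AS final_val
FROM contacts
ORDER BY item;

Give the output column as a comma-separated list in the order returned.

item=A: mobile=555-7772 → 555-7772
item=B: mobile=NULL, home_phone=NULL, office_phone=555-6676 → 555-6676
item=C: mobile=555-1744 → 555-1744
item=D: mobile=NULL, home_phone=555-4347 → 555-4347
item=E: mobile=NULL, home_phone=555-2566 → 555-2566
item=F: mobile=NULL, home_phone=555-0648 → 555-0648
item=H: mobile=NULL, home_phone=555-2429 → 555-2429
item=J: mobile=NULL, home_phone=555-3525 → 555-3525
item=M: mobile=NULL, home_phone=555-1059 → 555-1059
item=N: mobile=NULL, home_phone=NULL, office_phone=NULL, → literal 555-9416 → 555-9416
item=U: mobile=555-7087 → 555-7087
item=V: mobile=555-5032 → 555-5032
item=Y: mobile=555-2429 → 555-2429

555-7772, 555-6676, 555-1744, 555-4347, 555-2566, 555-0648, 555-2429, 555-3525, 555-1059, 555-9416, 555-7087, 555-5032, 555-2429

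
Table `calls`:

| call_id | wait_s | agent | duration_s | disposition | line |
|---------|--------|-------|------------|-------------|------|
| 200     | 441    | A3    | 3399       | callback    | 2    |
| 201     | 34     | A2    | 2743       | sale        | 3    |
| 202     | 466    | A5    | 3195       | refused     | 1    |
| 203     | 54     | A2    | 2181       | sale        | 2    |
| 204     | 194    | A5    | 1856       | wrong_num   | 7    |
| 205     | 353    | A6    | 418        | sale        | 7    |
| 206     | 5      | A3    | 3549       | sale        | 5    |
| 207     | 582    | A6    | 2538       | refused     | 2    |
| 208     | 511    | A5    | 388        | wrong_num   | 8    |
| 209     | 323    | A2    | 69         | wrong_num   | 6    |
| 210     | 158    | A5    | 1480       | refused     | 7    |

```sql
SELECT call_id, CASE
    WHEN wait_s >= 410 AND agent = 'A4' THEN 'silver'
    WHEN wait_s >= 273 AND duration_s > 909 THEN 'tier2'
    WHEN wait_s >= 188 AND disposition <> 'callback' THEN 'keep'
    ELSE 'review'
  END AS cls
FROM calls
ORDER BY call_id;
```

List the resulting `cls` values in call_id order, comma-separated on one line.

tier2, review, tier2, review, keep, keep, review, tier2, keep, keep, review

call_id=200: wait_s >= 273 AND duration_s > 909 → tier2
call_id=201: ELSE → review
call_id=202: wait_s >= 273 AND duration_s > 909 → tier2
call_id=203: ELSE → review
call_id=204: wait_s >= 188 AND disposition <> 'callback' → keep
call_id=205: wait_s >= 188 AND disposition <> 'callback' → keep
call_id=206: ELSE → review
call_id=207: wait_s >= 273 AND duration_s > 909 → tier2
call_id=208: wait_s >= 188 AND disposition <> 'callback' → keep
call_id=209: wait_s >= 188 AND disposition <> 'callback' → keep
call_id=210: ELSE → review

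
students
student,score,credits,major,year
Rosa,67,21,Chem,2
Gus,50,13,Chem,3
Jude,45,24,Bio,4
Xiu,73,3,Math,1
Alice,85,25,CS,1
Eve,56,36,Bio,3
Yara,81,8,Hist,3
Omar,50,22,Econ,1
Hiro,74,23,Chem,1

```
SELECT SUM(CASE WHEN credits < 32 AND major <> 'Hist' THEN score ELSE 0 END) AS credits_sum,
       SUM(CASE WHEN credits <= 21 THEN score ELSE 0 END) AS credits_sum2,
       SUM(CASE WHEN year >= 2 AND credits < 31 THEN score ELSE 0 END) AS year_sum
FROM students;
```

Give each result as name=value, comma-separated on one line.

credits_sum=444, credits_sum2=271, year_sum=243

[credits_sum: credits < 32 AND major <> 'Hist']
student=Rosa: ✓ → 67
student=Gus: ✓ → 50
student=Jude: ✓ → 45
student=Xiu: ✓ → 73
student=Alice: ✓ → 85
student=Eve: ✗
student=Yara: ✗
student=Omar: ✓ → 50
student=Hiro: ✓ → 74
credits_sum = 67 + 50 + 45 + 73 + 85 + 50 + 74 = 444
—
[credits_sum2: credits <= 21]
student=Rosa: ✓ → 67
student=Gus: ✓ → 50
student=Jude: ✗
student=Xiu: ✓ → 73
student=Alice: ✗
student=Eve: ✗
student=Yara: ✓ → 81
student=Omar: ✗
student=Hiro: ✗
credits_sum2 = 67 + 50 + 73 + 81 = 271
—
[year_sum: year >= 2 AND credits < 31]
student=Rosa: ✓ → 67
student=Gus: ✓ → 50
student=Jude: ✓ → 45
student=Xiu: ✗
student=Alice: ✗
student=Eve: ✗
student=Yara: ✓ → 81
student=Omar: ✗
student=Hiro: ✗
year_sum = 67 + 50 + 45 + 81 = 243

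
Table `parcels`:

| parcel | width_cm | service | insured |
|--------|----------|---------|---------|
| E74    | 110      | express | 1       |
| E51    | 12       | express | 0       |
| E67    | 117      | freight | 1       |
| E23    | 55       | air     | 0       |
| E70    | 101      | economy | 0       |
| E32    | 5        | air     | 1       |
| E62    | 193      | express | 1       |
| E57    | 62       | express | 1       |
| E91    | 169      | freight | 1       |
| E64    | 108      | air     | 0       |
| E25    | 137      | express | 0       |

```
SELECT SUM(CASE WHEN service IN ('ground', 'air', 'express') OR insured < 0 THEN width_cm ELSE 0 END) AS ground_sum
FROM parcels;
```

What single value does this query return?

682

parcel=E74: ✓ → 110
parcel=E51: ✓ → 12
parcel=E67: ✗
parcel=E23: ✓ → 55
parcel=E70: ✗
parcel=E32: ✓ → 5
parcel=E62: ✓ → 193
parcel=E57: ✓ → 62
parcel=E91: ✗
parcel=E64: ✓ → 108
parcel=E25: ✓ → 137
ground_sum = 110 + 12 + 55 + 5 + 193 + 62 + 108 + 137 = 682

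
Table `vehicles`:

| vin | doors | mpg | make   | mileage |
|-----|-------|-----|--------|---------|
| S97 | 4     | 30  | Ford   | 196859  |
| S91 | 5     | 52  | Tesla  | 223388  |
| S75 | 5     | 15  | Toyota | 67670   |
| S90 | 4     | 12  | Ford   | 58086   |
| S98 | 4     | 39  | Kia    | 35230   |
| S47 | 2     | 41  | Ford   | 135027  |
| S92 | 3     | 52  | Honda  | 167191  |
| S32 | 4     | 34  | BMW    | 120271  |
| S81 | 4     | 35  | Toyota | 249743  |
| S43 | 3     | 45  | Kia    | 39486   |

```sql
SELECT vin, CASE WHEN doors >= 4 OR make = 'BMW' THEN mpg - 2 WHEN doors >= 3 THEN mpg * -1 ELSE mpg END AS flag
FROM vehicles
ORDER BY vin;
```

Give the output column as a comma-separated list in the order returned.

32, -45, 41, 13, 33, 10, 50, -52, 28, 37

vin=S32: doors >= 4 OR make = 'BMW' → 32
vin=S43: doors >= 3 → -45
vin=S47: ELSE → 41
vin=S75: doors >= 4 OR make = 'BMW' → 13
vin=S81: doors >= 4 OR make = 'BMW' → 33
vin=S90: doors >= 4 OR make = 'BMW' → 10
vin=S91: doors >= 4 OR make = 'BMW' → 50
vin=S92: doors >= 3 → -52
vin=S97: doors >= 4 OR make = 'BMW' → 28
vin=S98: doors >= 4 OR make = 'BMW' → 37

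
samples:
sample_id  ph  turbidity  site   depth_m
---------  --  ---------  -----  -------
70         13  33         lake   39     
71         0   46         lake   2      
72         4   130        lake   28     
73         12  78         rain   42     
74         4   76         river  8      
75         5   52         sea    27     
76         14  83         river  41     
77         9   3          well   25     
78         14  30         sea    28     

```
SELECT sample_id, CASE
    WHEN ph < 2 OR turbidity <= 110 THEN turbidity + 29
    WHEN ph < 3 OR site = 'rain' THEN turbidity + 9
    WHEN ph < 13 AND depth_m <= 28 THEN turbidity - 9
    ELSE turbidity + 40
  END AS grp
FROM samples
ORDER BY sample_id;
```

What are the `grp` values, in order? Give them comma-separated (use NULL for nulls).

sample_id=70: ph < 2 OR turbidity <= 110 → 62
sample_id=71: ph < 2 OR turbidity <= 110 → 75
sample_id=72: ph < 13 AND depth_m <= 28 → 121
sample_id=73: ph < 2 OR turbidity <= 110 → 107
sample_id=74: ph < 2 OR turbidity <= 110 → 105
sample_id=75: ph < 2 OR turbidity <= 110 → 81
sample_id=76: ph < 2 OR turbidity <= 110 → 112
sample_id=77: ph < 2 OR turbidity <= 110 → 32
sample_id=78: ph < 2 OR turbidity <= 110 → 59

62, 75, 121, 107, 105, 81, 112, 32, 59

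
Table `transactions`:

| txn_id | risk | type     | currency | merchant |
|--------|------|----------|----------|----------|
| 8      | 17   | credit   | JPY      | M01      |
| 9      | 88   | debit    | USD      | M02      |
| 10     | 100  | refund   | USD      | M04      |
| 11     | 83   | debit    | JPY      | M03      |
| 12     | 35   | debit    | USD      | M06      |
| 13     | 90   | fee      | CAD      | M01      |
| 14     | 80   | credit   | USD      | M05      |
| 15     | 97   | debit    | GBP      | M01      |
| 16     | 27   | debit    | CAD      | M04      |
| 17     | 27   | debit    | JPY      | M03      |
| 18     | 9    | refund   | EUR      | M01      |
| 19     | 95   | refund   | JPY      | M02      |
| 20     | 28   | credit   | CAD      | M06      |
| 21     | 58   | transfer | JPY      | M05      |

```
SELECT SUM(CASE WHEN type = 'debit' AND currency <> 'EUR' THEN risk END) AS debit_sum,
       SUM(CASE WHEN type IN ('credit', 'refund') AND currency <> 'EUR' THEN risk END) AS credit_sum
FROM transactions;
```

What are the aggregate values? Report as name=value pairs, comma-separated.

debit_sum=357, credit_sum=320

[debit_sum: type = 'debit' AND currency <> 'EUR']
txn_id=8: ✗
txn_id=9: ✓ → 88
txn_id=10: ✗
txn_id=11: ✓ → 83
txn_id=12: ✓ → 35
txn_id=13: ✗
txn_id=14: ✗
txn_id=15: ✓ → 97
txn_id=16: ✓ → 27
txn_id=17: ✓ → 27
txn_id=18: ✗
txn_id=19: ✗
txn_id=20: ✗
txn_id=21: ✗
debit_sum = 88 + 83 + 35 + 97 + 27 + 27 = 357
—
[credit_sum: type IN ('credit', 'refund') AND currency <> 'EUR']
txn_id=8: ✓ → 17
txn_id=9: ✗
txn_id=10: ✓ → 100
txn_id=11: ✗
txn_id=12: ✗
txn_id=13: ✗
txn_id=14: ✓ → 80
txn_id=15: ✗
txn_id=16: ✗
txn_id=17: ✗
txn_id=18: ✗
txn_id=19: ✓ → 95
txn_id=20: ✓ → 28
txn_id=21: ✗
credit_sum = 17 + 100 + 80 + 95 + 28 = 320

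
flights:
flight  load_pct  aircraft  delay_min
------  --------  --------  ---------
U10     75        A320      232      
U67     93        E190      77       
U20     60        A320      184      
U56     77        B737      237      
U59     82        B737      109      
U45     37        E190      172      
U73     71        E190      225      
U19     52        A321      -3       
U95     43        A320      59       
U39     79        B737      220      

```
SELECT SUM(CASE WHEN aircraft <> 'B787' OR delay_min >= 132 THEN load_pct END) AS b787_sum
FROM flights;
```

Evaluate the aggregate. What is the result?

669

flight=U10: ✓ → 75
flight=U67: ✓ → 93
flight=U20: ✓ → 60
flight=U56: ✓ → 77
flight=U59: ✓ → 82
flight=U45: ✓ → 37
flight=U73: ✓ → 71
flight=U19: ✓ → 52
flight=U95: ✓ → 43
flight=U39: ✓ → 79
b787_sum = 75 + 93 + 60 + 77 + 82 + 37 + 71 + 52 + 43 + 79 = 669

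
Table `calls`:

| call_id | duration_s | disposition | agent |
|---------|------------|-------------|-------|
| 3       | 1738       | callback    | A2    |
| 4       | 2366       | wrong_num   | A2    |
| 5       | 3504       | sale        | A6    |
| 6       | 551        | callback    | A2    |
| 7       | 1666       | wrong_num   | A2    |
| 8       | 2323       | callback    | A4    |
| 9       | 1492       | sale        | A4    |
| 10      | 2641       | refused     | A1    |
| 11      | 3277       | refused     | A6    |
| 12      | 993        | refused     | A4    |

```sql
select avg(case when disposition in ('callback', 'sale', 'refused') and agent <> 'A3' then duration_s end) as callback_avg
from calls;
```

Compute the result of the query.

2064.875

call_id=3: ✓ → 1738
call_id=4: ✗
call_id=5: ✓ → 3504
call_id=6: ✓ → 551
call_id=7: ✗
call_id=8: ✓ → 2323
call_id=9: ✓ → 1492
call_id=10: ✓ → 2641
call_id=11: ✓ → 3277
call_id=12: ✓ → 993
callback_avg = (1738 + 3504 + 551 + 2323 + 1492 + 2641 + 3277 + 993) / 8 = 2064.875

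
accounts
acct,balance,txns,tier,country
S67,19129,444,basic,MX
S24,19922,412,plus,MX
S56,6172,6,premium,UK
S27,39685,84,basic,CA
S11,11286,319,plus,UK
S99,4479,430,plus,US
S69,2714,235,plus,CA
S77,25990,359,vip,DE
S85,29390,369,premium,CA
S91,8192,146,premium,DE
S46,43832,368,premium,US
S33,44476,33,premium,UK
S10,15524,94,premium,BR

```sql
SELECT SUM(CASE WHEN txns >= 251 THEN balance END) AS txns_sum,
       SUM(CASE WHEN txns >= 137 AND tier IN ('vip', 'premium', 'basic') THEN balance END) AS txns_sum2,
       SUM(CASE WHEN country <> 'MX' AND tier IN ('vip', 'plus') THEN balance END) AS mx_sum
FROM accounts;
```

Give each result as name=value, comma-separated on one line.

[txns_sum: txns >= 251]
acct=S67: ✓ → 19129
acct=S24: ✓ → 19922
acct=S56: ✗
acct=S27: ✗
acct=S11: ✓ → 11286
acct=S99: ✓ → 4479
acct=S69: ✗
acct=S77: ✓ → 25990
acct=S85: ✓ → 29390
acct=S91: ✗
acct=S46: ✓ → 43832
acct=S33: ✗
acct=S10: ✗
txns_sum = 19129 + 19922 + 11286 + 4479 + 25990 + 29390 + 43832 = 154028
—
[txns_sum2: txns >= 137 AND tier IN ('vip', 'premium', 'basic')]
acct=S67: ✓ → 19129
acct=S24: ✗
acct=S56: ✗
acct=S27: ✗
acct=S11: ✗
acct=S99: ✗
acct=S69: ✗
acct=S77: ✓ → 25990
acct=S85: ✓ → 29390
acct=S91: ✓ → 8192
acct=S46: ✓ → 43832
acct=S33: ✗
acct=S10: ✗
txns_sum2 = 19129 + 25990 + 29390 + 8192 + 43832 = 126533
—
[mx_sum: country <> 'MX' AND tier IN ('vip', 'plus')]
acct=S67: ✗
acct=S24: ✗
acct=S56: ✗
acct=S27: ✗
acct=S11: ✓ → 11286
acct=S99: ✓ → 4479
acct=S69: ✓ → 2714
acct=S77: ✓ → 25990
acct=S85: ✗
acct=S91: ✗
acct=S46: ✗
acct=S33: ✗
acct=S10: ✗
mx_sum = 11286 + 4479 + 2714 + 25990 = 44469

txns_sum=154028, txns_sum2=126533, mx_sum=44469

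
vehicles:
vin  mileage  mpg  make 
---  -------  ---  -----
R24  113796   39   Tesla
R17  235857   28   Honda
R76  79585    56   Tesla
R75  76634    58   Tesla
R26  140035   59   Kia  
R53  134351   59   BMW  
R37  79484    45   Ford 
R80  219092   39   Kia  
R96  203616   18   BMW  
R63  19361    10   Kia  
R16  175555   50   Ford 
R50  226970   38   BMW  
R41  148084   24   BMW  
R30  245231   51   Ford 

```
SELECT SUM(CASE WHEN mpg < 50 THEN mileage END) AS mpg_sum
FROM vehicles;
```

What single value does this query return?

vin=R24: ✓ → 113796
vin=R17: ✓ → 235857
vin=R76: ✗
vin=R75: ✗
vin=R26: ✗
vin=R53: ✗
vin=R37: ✓ → 79484
vin=R80: ✓ → 219092
vin=R96: ✓ → 203616
vin=R63: ✓ → 19361
vin=R16: ✗
vin=R50: ✓ → 226970
vin=R41: ✓ → 148084
vin=R30: ✗
mpg_sum = 113796 + 235857 + 79484 + 219092 + 203616 + 19361 + 226970 + 148084 = 1246260

1246260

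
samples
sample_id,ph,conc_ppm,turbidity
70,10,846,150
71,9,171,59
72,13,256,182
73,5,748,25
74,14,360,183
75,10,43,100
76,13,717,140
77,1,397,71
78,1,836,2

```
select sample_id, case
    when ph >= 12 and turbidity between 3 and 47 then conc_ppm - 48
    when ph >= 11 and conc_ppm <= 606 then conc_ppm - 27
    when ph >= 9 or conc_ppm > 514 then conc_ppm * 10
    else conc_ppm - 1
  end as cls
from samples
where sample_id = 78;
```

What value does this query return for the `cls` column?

sample_id = 78: ph=1, conc_ppm=836, turbidity=2.
ph >= 12 and turbidity between 3 and 47 → false
ph >= 11 and conc_ppm <= 606 → false
ph >= 9 or conc_ppm > 514 → true → 8360

8360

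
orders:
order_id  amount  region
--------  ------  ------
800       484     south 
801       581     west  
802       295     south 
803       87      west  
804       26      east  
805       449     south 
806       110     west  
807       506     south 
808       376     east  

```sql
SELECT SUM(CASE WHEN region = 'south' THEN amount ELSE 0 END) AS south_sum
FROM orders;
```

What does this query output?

order_id=800: ✓ → 484
order_id=801: ✗
order_id=802: ✓ → 295
order_id=803: ✗
order_id=804: ✗
order_id=805: ✓ → 449
order_id=806: ✗
order_id=807: ✓ → 506
order_id=808: ✗
south_sum = 484 + 295 + 449 + 506 = 1734

1734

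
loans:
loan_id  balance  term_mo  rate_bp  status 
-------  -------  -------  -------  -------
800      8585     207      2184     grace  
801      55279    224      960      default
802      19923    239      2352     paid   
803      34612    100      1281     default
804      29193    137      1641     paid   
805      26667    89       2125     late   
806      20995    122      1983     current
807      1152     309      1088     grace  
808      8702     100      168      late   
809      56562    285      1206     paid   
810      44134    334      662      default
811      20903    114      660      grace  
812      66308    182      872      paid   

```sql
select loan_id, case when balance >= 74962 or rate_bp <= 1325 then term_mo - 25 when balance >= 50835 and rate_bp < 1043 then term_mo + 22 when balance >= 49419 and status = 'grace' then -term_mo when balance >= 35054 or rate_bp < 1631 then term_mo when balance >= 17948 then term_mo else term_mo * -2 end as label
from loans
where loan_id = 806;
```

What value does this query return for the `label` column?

122

loan_id = 806: balance=20995, term_mo=122, rate_bp=1983, status=current.
balance >= 74962 or rate_bp <= 1325 → false
balance >= 50835 and rate_bp < 1043 → false
balance >= 49419 and status = 'grace' → false
balance >= 35054 or rate_bp < 1631 → false
balance >= 17948 → true → 122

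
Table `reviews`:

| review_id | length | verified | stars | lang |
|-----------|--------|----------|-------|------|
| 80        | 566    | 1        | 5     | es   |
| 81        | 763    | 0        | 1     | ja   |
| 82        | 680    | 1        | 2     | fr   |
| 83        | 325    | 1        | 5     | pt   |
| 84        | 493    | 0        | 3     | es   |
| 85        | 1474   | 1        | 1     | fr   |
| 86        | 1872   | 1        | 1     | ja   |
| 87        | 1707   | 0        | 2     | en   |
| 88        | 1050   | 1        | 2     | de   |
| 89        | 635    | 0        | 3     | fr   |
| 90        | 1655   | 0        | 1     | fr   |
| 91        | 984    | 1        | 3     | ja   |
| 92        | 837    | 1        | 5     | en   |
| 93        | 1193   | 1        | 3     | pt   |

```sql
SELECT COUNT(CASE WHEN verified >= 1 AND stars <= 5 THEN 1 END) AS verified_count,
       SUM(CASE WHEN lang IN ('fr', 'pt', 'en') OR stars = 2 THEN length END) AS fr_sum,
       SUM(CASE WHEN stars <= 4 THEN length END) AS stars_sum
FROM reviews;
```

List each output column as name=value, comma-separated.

[verified_count: verified >= 1 AND stars <= 5]
review_id=80: ✓ → 1
review_id=81: ✗
review_id=82: ✓ → 1
review_id=83: ✓ → 1
review_id=84: ✗
review_id=85: ✓ → 1
review_id=86: ✓ → 1
review_id=87: ✗
review_id=88: ✓ → 1
review_id=89: ✗
review_id=90: ✗
review_id=91: ✓ → 1
review_id=92: ✓ → 1
review_id=93: ✓ → 1
verified_count = COUNT(1, 1, 1, 1, 1, 1, 1, 1, 1) = 9
—
[fr_sum: lang IN ('fr', 'pt', 'en') OR stars = 2]
review_id=80: ✗
review_id=81: ✗
review_id=82: ✓ → 680
review_id=83: ✓ → 325
review_id=84: ✗
review_id=85: ✓ → 1474
review_id=86: ✗
review_id=87: ✓ → 1707
review_id=88: ✓ → 1050
review_id=89: ✓ → 635
review_id=90: ✓ → 1655
review_id=91: ✗
review_id=92: ✓ → 837
review_id=93: ✓ → 1193
fr_sum = 680 + 325 + 1474 + 1707 + 1050 + 635 + 1655 + 837 + 1193 = 9556
—
[stars_sum: stars <= 4]
review_id=80: ✗
review_id=81: ✓ → 763
review_id=82: ✓ → 680
review_id=83: ✗
review_id=84: ✓ → 493
review_id=85: ✓ → 1474
review_id=86: ✓ → 1872
review_id=87: ✓ → 1707
review_id=88: ✓ → 1050
review_id=89: ✓ → 635
review_id=90: ✓ → 1655
review_id=91: ✓ → 984
review_id=92: ✗
review_id=93: ✓ → 1193
stars_sum = 763 + 680 + 493 + 1474 + 1872 + 1707 + 1050 + 635 + 1655 + 984 + 1193 = 12506

verified_count=9, fr_sum=9556, stars_sum=12506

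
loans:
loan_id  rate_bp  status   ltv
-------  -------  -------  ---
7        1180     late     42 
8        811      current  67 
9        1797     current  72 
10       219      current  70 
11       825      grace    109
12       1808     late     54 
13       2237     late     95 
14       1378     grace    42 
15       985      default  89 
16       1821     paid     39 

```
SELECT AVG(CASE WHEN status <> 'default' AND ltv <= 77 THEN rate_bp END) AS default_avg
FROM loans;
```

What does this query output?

1287.7142857143

loan_id=7: ✓ → 1180
loan_id=8: ✓ → 811
loan_id=9: ✓ → 1797
loan_id=10: ✓ → 219
loan_id=11: ✗
loan_id=12: ✓ → 1808
loan_id=13: ✗
loan_id=14: ✓ → 1378
loan_id=15: ✗
loan_id=16: ✓ → 1821
default_avg = (1180 + 811 + 1797 + 219 + 1808 + 1378 + 1821) / 7 = 1287.7142857143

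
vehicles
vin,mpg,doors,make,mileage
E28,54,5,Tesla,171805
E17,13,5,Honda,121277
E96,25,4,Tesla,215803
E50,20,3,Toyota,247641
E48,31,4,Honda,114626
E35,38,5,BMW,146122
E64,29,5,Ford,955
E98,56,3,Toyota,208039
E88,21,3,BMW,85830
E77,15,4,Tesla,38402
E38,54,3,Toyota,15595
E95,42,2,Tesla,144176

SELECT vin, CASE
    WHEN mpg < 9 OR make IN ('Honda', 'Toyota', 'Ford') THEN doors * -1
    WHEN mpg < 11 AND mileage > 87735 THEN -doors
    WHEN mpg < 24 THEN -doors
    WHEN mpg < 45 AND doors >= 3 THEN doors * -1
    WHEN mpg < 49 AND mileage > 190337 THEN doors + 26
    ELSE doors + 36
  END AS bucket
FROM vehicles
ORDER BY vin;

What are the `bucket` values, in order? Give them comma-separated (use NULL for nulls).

-5, 41, -5, -3, -4, -3, -5, -4, -3, 38, -4, -3

vin=E17: mpg < 9 OR make IN ('Honda', 'Toyota', 'Ford') → -5
vin=E28: ELSE → 41
vin=E35: mpg < 45 AND doors >= 3 → -5
vin=E38: mpg < 9 OR make IN ('Honda', 'Toyota', 'Ford') → -3
vin=E48: mpg < 9 OR make IN ('Honda', 'Toyota', 'Ford') → -4
vin=E50: mpg < 9 OR make IN ('Honda', 'Toyota', 'Ford') → -3
vin=E64: mpg < 9 OR make IN ('Honda', 'Toyota', 'Ford') → -5
vin=E77: mpg < 24 → -4
vin=E88: mpg < 24 → -3
vin=E95: ELSE → 38
vin=E96: mpg < 45 AND doors >= 3 → -4
vin=E98: mpg < 9 OR make IN ('Honda', 'Toyota', 'Ford') → -3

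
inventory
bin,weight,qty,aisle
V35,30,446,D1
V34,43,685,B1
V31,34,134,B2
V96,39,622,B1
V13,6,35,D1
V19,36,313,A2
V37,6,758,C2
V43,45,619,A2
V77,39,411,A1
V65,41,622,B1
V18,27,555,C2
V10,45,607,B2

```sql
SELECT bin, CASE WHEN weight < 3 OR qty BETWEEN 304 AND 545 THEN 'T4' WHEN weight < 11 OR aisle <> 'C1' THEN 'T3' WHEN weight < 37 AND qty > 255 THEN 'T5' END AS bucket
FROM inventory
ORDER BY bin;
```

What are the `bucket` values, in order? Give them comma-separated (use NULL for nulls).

bin=V10: weight < 11 OR aisle <> 'C1' → T3
bin=V13: weight < 11 OR aisle <> 'C1' → T3
bin=V18: weight < 11 OR aisle <> 'C1' → T3
bin=V19: weight < 3 OR qty BETWEEN 304 AND 545 → T4
bin=V31: weight < 11 OR aisle <> 'C1' → T3
bin=V34: weight < 11 OR aisle <> 'C1' → T3
bin=V35: weight < 3 OR qty BETWEEN 304 AND 545 → T4
bin=V37: weight < 11 OR aisle <> 'C1' → T3
bin=V43: weight < 11 OR aisle <> 'C1' → T3
bin=V65: weight < 11 OR aisle <> 'C1' → T3
bin=V77: weight < 3 OR qty BETWEEN 304 AND 545 → T4
bin=V96: weight < 11 OR aisle <> 'C1' → T3

T3, T3, T3, T4, T3, T3, T4, T3, T3, T3, T4, T3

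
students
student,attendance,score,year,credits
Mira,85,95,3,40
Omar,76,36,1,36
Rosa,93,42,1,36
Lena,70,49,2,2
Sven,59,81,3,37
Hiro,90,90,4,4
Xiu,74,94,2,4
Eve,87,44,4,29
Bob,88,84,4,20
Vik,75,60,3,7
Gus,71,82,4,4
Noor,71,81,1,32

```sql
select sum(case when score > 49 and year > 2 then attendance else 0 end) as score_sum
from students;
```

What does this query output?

468

student=Mira: ✓ → 85
student=Omar: ✗
student=Rosa: ✗
student=Lena: ✗
student=Sven: ✓ → 59
student=Hiro: ✓ → 90
student=Xiu: ✗
student=Eve: ✗
student=Bob: ✓ → 88
student=Vik: ✓ → 75
student=Gus: ✓ → 71
student=Noor: ✗
score_sum = 85 + 59 + 90 + 88 + 75 + 71 = 468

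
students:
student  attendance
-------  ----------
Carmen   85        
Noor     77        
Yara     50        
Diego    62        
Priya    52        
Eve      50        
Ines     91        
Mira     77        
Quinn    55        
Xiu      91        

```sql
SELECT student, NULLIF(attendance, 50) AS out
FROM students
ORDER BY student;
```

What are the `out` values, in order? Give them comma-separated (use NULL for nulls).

student=Carmen: attendance=85 vs 50: differ → 85
student=Diego: attendance=62 vs 50: differ → 62
student=Eve: attendance=50 vs 50: equal → NULL
student=Ines: attendance=91 vs 50: differ → 91
student=Mira: attendance=77 vs 50: differ → 77
student=Noor: attendance=77 vs 50: differ → 77
student=Priya: attendance=52 vs 50: differ → 52
student=Quinn: attendance=55 vs 50: differ → 55
student=Xiu: attendance=91 vs 50: differ → 91
student=Yara: attendance=50 vs 50: equal → NULL

85, 62, NULL, 91, 77, 77, 52, 55, 91, NULL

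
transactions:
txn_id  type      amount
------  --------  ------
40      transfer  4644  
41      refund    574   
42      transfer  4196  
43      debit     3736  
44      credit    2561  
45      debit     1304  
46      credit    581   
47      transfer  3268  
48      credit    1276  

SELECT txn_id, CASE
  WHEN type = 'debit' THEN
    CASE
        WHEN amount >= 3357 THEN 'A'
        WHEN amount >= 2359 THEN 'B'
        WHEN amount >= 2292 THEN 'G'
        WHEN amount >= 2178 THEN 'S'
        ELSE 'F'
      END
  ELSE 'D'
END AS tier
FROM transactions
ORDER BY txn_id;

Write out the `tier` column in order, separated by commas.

D, D, D, A, D, F, D, D, D

txn_id=40: type='transfer' → outer ELSE → D
txn_id=41: type='refund' → outer ELSE → D
txn_id=42: type='transfer' → outer ELSE → D
txn_id=43: type='debit' → inner[amount >= 3357] → A
txn_id=44: type='credit' → outer ELSE → D
txn_id=45: type='debit' → inner[ELSE] → F
txn_id=46: type='credit' → outer ELSE → D
txn_id=47: type='transfer' → outer ELSE → D
txn_id=48: type='credit' → outer ELSE → D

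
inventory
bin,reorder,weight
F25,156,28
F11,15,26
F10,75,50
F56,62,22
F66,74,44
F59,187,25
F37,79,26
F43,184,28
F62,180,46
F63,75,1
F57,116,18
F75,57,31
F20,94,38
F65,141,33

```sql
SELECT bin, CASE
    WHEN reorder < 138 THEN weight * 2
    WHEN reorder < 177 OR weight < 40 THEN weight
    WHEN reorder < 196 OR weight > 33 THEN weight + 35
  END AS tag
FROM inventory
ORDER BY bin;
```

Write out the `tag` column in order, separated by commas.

100, 52, 76, 28, 52, 28, 44, 36, 25, 81, 2, 33, 88, 62

bin=F10: reorder < 138 → 100
bin=F11: reorder < 138 → 52
bin=F20: reorder < 138 → 76
bin=F25: reorder < 177 OR weight < 40 → 28
bin=F37: reorder < 138 → 52
bin=F43: reorder < 177 OR weight < 40 → 28
bin=F56: reorder < 138 → 44
bin=F57: reorder < 138 → 36
bin=F59: reorder < 177 OR weight < 40 → 25
bin=F62: reorder < 196 OR weight > 33 → 81
bin=F63: reorder < 138 → 2
bin=F65: reorder < 177 OR weight < 40 → 33
bin=F66: reorder < 138 → 88
bin=F75: reorder < 138 → 62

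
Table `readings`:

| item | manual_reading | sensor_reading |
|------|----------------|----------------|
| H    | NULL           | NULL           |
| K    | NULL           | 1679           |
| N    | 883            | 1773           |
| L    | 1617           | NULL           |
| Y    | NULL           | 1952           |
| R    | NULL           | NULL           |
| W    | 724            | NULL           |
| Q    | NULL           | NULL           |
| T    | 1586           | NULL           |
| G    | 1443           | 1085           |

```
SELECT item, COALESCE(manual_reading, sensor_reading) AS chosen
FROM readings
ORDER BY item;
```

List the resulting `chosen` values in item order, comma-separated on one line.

1443, NULL, 1679, 1617, 883, NULL, NULL, 1586, 724, 1952

item=G: manual_reading=1443 → 1443
item=H: manual_reading=NULL, sensor_reading=NULL (all NULL) → NULL
item=K: manual_reading=NULL, sensor_reading=1679 → 1679
item=L: manual_reading=1617 → 1617
item=N: manual_reading=883 → 883
item=Q: manual_reading=NULL, sensor_reading=NULL (all NULL) → NULL
item=R: manual_reading=NULL, sensor_reading=NULL (all NULL) → NULL
item=T: manual_reading=1586 → 1586
item=W: manual_reading=724 → 724
item=Y: manual_reading=NULL, sensor_reading=1952 → 1952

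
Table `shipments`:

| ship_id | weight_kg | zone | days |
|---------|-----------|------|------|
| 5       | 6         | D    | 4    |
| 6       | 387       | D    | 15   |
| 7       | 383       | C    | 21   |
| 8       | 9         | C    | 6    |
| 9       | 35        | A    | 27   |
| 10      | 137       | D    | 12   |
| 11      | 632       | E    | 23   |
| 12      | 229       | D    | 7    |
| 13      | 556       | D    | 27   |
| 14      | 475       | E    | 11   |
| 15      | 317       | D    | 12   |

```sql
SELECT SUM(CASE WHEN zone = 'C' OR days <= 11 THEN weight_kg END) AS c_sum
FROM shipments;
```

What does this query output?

1102

ship_id=5: ✓ → 6
ship_id=6: ✗
ship_id=7: ✓ → 383
ship_id=8: ✓ → 9
ship_id=9: ✗
ship_id=10: ✗
ship_id=11: ✗
ship_id=12: ✓ → 229
ship_id=13: ✗
ship_id=14: ✓ → 475
ship_id=15: ✗
c_sum = 6 + 383 + 9 + 229 + 475 = 1102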